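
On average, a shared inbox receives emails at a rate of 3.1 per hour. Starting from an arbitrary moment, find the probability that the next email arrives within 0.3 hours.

Inter-arrival times are exponential with rate λ = 3.1 per hour.
P(T ≤ 0.3) = 1 − e^(−λt) = 1 − e^(−3.1 × 0.3) = 1 − e^(−0.93) ≈ 0.6054.

0.6054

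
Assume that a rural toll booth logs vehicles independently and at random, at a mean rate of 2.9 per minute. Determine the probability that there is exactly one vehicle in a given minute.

With mean μ = 2.9 per minute,
P(N = 1) = e^(−μ) μ^1/1! = e^(−2.9) · 2.9^1/1 ≈ 0.1596.

0.1596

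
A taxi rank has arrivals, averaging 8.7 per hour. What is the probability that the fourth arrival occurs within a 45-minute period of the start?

0.8899

Over the interval, μ = 8.7 × 0.75 = 6.525 (a 45-minute period = 0.75 hours).
The fourth arrival falls in the interval iff at least 4 events occur there: P(S_4 ≤ t) = P(N ≥ 4) = 1 − P(N ≤ 3) ≈ 0.8899.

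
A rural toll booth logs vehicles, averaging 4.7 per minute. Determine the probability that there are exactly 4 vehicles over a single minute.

0.1849

With mean μ = 4.7 per minute,
P(N = 4) = e^(−μ) μ^4/4! = e^(−4.7) · 4.7^4/24 ≈ 0.1849.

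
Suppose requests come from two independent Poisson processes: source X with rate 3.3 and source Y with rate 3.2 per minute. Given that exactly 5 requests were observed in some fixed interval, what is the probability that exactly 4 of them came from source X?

Given the total, each event is independently from source X with probability p = λ_X/(λ_X+λ_Y) = 3.3/6.5 ≈ 0.5077.
So K ~ Binomial(5, 3.3/6.5): P(K = 4) = C(5,4) · (3.3/6.5)^4 · (3.2/6.5)^1 ≈ 0.1635.

0.1635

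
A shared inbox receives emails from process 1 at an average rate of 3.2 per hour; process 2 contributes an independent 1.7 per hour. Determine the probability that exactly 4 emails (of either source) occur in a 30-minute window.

Independent Poisson processes superpose: combined rate λ = 3.2 + 1.7 = 4.9 per hour.
Over the interval, μ = 4.9 × 0.5 = 2.45 (a 30-minute window = 0.5 hours).
P(N = 4) = e^(−2.45) · 2.45^4/4! ≈ 0.1295.

0.1295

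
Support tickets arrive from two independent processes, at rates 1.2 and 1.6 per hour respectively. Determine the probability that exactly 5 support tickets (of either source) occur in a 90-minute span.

0.1633

Independent Poisson processes superpose: combined rate λ = 1.2 + 1.6 = 2.8 per hour.
Over the interval, μ = 2.8 × 1.5 = 4.2 (a 90-minute span = 1.5 hours).
P(N = 5) = e^(−4.2) · 4.2^5/5! ≈ 0.1633.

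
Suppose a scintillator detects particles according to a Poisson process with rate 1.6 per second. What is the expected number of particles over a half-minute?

E[N] = λt = 1.6 × 30 = 48 (a half-minute = 30 seconds).

48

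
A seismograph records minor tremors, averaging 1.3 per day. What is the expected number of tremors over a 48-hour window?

2.6

E[N] = λt = 1.3 × 2 = 2.6 (a 48-hour window = 2 days).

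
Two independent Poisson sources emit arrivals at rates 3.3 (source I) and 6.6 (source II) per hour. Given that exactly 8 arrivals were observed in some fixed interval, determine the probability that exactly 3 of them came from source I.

0.2731

Given the total, each event is independently from source I with probability p = λ_I/(λ_I+λ_II) = 3.3/9.9 ≈ 0.3333.
So K ~ Binomial(8, 3.3/9.9): P(K = 3) = C(8,3) · (3.3/9.9)^3 · (6.6/9.9)^5 ≈ 0.2731.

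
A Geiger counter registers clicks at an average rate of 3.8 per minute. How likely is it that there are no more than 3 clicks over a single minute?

With mean μ = 3.8 per minute,
P(N ≤ 3) = Σ_{j=0}^{3} e^(−μ) μ^j/j! ≈ 0.4735.

0.4735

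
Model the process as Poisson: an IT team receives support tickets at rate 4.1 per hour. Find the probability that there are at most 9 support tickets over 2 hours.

0.6915

Over the interval, μ = 4.1 × 2 = 8.2 (2 hours).
P(N ≤ 9) = Σ_{j=0}^{9} e^(−μ) μ^j/j! ≈ 0.6915.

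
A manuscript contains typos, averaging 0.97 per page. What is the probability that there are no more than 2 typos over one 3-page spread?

0.4437

Over the interval, μ = 0.97 × 3 = 2.91 (a 3-page spread = 3 pages).
P(N ≤ 2) = Σ_{j=0}^{2} e^(−μ) μ^j/j! ≈ 0.4437.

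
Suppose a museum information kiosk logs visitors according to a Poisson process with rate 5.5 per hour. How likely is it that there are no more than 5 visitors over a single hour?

With mean μ = 5.5 per hour,
P(N ≤ 5) = Σ_{j=0}^{5} e^(−μ) μ^j/j! ≈ 0.5289.

0.5289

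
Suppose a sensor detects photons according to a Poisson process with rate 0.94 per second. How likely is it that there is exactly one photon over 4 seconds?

Over the interval, μ = 0.94 × 4 = 3.76 (4 seconds).
P(N = 1) = e^(−μ) μ^1/1! = e^(−3.76) · 3.76^1/1 ≈ 0.0875.

0.0875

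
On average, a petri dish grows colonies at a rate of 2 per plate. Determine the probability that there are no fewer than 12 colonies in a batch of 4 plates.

Over the interval, μ = 2 × 4 = 8 (a batch of 4 plates = 4 plates).
P(N ≥ 12) = 1 − P(N ≤ 11) = 1 − Σ_{j=0}^{11} e^(−μ) μ^j/j! ≈ 0.1119.

0.1119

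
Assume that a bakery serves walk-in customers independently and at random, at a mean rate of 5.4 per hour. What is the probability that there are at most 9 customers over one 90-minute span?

0.7041

Over the interval, μ = 5.4 × 1.5 = 8.1 (a 90-minute span = 1.5 hours).
P(N ≤ 9) = Σ_{j=0}^{9} e^(−μ) μ^j/j! ≈ 0.7041.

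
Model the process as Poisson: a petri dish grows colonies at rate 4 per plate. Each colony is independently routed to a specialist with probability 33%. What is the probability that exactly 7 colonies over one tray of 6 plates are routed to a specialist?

0.1409

Thinning: the colonies that are routed to a specialist themselves form a Poisson process with rate 0.33 × 4 = 1.32 per plate.
Over the interval, μ = 1.32 × 6 = 7.92 (a tray of 6 plates = 6 plates).
P(N = 7) = e^(−7.92) · 7.92^7/7! ≈ 0.1409.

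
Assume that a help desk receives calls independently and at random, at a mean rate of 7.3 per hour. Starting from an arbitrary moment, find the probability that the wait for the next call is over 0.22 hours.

The wait for the next event is exponential with rate λ = 7.3 per hour.
P(T > 0.22) = e^(−λt) = e^(−7.3 × 0.22) = e^(−1.606) ≈ 0.2007.

0.2007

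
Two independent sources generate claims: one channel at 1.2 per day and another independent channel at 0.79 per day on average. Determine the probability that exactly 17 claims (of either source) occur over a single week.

0.0702

Independent Poisson processes superpose: combined rate λ = 1.2 + 0.79 = 1.99 per day.
Over the interval, μ = 1.99 × 7 = 13.93 (a week = 7 days).
P(N = 17) = e^(−13.93) · 13.93^17/17! ≈ 0.0702.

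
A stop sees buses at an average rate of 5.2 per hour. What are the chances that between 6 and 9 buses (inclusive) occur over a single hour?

0.3794

With mean μ = 5.2 per hour,
P(6 ≤ N ≤ 9) = Σ_{j=6}^{9} e^(−5.2) · 5.2^j/j! ≈ 0.3794.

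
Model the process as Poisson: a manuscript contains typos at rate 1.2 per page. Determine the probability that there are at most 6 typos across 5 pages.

Over the interval, μ = 1.2 × 5 = 6 (5 pages).
P(N ≤ 6) = Σ_{j=0}^{6} e^(−μ) μ^j/j! ≈ 0.6063.

0.6063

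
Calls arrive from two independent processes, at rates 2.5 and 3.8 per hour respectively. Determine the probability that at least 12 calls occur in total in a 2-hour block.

Independent Poisson processes superpose: combined rate λ = 2.5 + 3.8 = 6.3 per hour.
Over the interval, μ = 6.3 × 2 = 12.6 (a 2-hour block = 2 hours).
P(N ≥ 12) = 1 − P(N ≤ 11) ≈ 0.6050.

0.6050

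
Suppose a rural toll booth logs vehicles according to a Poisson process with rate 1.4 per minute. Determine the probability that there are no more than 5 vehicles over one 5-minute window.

0.3007

Over the interval, μ = 1.4 × 5 = 7 (a 5-minute window = 5 minutes).
P(N ≤ 5) = Σ_{j=0}^{5} e^(−μ) μ^j/j! ≈ 0.3007.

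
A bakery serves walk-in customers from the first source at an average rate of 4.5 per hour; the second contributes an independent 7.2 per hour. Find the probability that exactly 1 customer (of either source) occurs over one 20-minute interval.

Independent Poisson processes superpose: combined rate λ = 4.5 + 7.2 = 11.7 per hour.
Over the interval, μ = 11.7 × 1/3 = 3.9 (a 20-minute interval = 1/3 hours).
P(N = 1) = e^(−3.9) · 3.9^1/1! ≈ 0.0789.

0.0789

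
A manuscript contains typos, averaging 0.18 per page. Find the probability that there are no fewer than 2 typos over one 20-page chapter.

Over the interval, μ = 0.18 × 20 = 3.6 (a 20-page chapter = 20 pages).
P(N ≥ 2) = 1 − P(N ≤ 1) = 1 − Σ_{j=0}^{1} e^(−μ) μ^j/j! ≈ 0.8743.

0.8743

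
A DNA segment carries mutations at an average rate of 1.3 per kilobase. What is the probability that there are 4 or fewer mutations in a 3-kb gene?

0.6484

Over the interval, μ = 1.3 × 3 = 3.9 (a 3-kb gene = 3 kilobases).
P(N ≤ 4) = Σ_{j=0}^{4} e^(−μ) μ^j/j! ≈ 0.6484.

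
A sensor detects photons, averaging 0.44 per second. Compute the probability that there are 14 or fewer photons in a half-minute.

0.6546

Over the interval, μ = 0.44 × 30 = 13.2 (a half-minute = 30 seconds).
P(N ≤ 14) = Σ_{j=0}^{14} e^(−μ) μ^j/j! ≈ 0.6546.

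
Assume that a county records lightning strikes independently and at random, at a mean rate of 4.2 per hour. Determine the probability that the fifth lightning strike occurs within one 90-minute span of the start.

Over the interval, μ = 4.2 × 1.5 = 6.3 (a 90-minute span = 1.5 hours).
The fifth arrival falls in the interval iff at least 5 events occur there: P(S_5 ≤ t) = P(N ≥ 5) = 1 − P(N ≤ 4) ≈ 0.7531.

0.7531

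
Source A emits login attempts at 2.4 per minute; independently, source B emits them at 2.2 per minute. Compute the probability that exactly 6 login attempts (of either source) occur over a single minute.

0.1323

Independent Poisson processes superpose: combined rate λ = 2.4 + 2.2 = 4.6 per minute.
So μ = 4.6.
P(N = 6) = e^(−4.6) · 4.6^6/6! ≈ 0.1323.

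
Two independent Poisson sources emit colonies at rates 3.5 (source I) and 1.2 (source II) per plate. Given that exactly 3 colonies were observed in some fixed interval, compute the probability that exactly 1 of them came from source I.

Given the total, each event is independently from source I with probability p = λ_I/(λ_I+λ_II) = 3.5/4.7 ≈ 0.7447.
So K ~ Binomial(3, 3.5/4.7): P(K = 1) = C(3,1) · (3.5/4.7)^1 · (1.2/4.7)^2 ≈ 0.1456.

0.1456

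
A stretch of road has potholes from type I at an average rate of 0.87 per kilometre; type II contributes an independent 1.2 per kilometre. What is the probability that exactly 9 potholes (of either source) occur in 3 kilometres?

Independent Poisson processes superpose: combined rate λ = 0.87 + 1.2 = 2.07 per kilometre.
Over the interval, μ = 2.07 × 3 = 6.21 (3 kilometres).
P(N = 9) = e^(−6.21) · 6.21^9/9! ≈ 0.0760.

0.0760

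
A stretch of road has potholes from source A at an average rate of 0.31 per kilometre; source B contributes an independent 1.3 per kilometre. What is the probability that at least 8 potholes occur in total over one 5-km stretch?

0.5540

Independent Poisson processes superpose: combined rate λ = 0.31 + 1.3 = 1.61 per kilometre.
Over the interval, μ = 1.61 × 5 = 8.05 (a 5-km stretch = 5 kilometres).
P(N ≥ 8) = 1 − P(N ≤ 7) ≈ 0.5540.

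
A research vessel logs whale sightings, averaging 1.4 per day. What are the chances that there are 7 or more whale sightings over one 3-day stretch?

0.1325

Over the interval, μ = 1.4 × 3 = 4.2 (a 3-day stretch = 3 days).
P(N ≥ 7) = 1 − P(N ≤ 6) = 1 − Σ_{j=0}^{6} e^(−μ) μ^j/j! ≈ 0.1325.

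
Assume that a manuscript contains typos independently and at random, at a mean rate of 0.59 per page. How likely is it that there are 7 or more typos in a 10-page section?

Over the interval, μ = 0.59 × 10 = 5.9 (a 10-page section = 10 pages).
P(N ≥ 7) = 1 − P(N ≤ 6) = 1 − Σ_{j=0}^{6} e^(−μ) μ^j/j! ≈ 0.3776.

0.3776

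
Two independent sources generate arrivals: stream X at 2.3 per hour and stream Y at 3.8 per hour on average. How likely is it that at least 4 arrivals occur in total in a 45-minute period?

0.6702

Independent Poisson processes superpose: combined rate λ = 2.3 + 3.8 = 6.1 per hour.
Over the interval, μ = 6.1 × 0.75 = 4.575 (a 45-minute period = 0.75 hours).
P(N ≥ 4) = 1 − P(N ≤ 3) ≈ 0.6702.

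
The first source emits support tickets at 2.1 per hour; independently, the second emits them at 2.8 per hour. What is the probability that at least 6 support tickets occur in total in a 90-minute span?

Independent Poisson processes superpose: combined rate λ = 2.1 + 2.8 = 4.9 per hour.
Over the interval, μ = 4.9 × 1.5 = 7.35 (a 90-minute span = 1.5 hours).
P(N ≥ 6) = 1 − P(N ≤ 5) ≈ 0.7417.

0.7417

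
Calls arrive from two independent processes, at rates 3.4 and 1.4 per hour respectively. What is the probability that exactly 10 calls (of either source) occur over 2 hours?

Independent Poisson processes superpose: combined rate λ = 3.4 + 1.4 = 4.8 per hour.
Over the interval, μ = 4.8 × 2 = 9.6 (2 hours).
P(N = 10) = e^(−9.6) · 9.6^10/10! ≈ 0.1241.

0.1241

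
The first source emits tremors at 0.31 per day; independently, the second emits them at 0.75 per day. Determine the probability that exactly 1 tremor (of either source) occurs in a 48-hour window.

0.2545

Independent Poisson processes superpose: combined rate λ = 0.31 + 0.75 = 1.06 per day.
Over the interval, μ = 1.06 × 2 = 2.12 (a 48-hour window = 2 days).
P(N = 1) = e^(−2.12) · 2.12^1/1! ≈ 0.2545.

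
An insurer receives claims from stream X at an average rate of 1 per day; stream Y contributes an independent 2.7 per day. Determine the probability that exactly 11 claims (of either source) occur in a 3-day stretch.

0.1193

Independent Poisson processes superpose: combined rate λ = 1 + 2.7 = 3.7 per day.
Over the interval, μ = 3.7 × 3 = 11.1 (a 3-day stretch = 3 days).
P(N = 11) = e^(−11.1) · 11.1^11/11! ≈ 0.1193.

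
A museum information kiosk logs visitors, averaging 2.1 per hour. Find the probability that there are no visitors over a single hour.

With mean μ = 2.1 per hour,
P(N = 0) = e^(−μ) μ^0/0! = e^(−2.1) · 2.1^0/1 ≈ 0.1225.

0.1225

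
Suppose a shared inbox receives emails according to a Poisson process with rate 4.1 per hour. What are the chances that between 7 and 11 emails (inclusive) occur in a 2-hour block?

0.5835

Over the interval, μ = 4.1 × 2 = 8.2 (a 2-hour block = 2 hours).
P(7 ≤ N ≤ 11) = Σ_{j=7}^{11} e^(−8.2) · 8.2^j/j! ≈ 0.5835.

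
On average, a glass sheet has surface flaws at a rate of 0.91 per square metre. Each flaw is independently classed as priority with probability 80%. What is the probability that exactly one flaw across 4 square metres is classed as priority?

0.1583

Thinning: the flaws that are classed as priority themselves form a Poisson process with rate 0.8 × 0.91 = 0.728 per square metre.
Over the interval, μ = 0.728 × 4 = 2.912 (4 square metres).
P(N = 1) = e^(−2.912) · 2.912^1/1! ≈ 0.1583.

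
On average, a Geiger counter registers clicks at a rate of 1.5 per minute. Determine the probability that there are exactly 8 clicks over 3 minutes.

0.0463

Over the interval, μ = 1.5 × 3 = 4.5 (3 minutes).
P(N = 8) = e^(−μ) μ^8/8! = e^(−4.5) · 4.5^8/40320 ≈ 0.0463.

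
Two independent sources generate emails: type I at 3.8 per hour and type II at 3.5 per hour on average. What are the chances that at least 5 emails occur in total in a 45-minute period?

Independent Poisson processes superpose: combined rate λ = 3.8 + 3.5 = 7.3 per hour.
Over the interval, μ = 7.3 × 0.75 = 5.475 (a 45-minute period = 0.75 hours).
P(N ≥ 5) = 1 − P(N ≤ 4) ≈ 0.6386.

0.6386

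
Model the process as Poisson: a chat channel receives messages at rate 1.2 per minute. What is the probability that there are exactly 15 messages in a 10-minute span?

Over the interval, μ = 1.2 × 10 = 12 (a 10-minute span = 10 minutes).
P(N = 15) = e^(−μ) μ^15/15! = e^(−12) · 12^15/1307674368000 ≈ 0.0724.

0.0724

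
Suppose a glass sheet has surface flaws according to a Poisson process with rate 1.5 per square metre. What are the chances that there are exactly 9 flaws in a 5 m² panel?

0.1144

Over the interval, μ = 1.5 × 5 = 7.5 (a 5 m² panel = 5 square metres).
P(N = 9) = e^(−μ) μ^9/9! = e^(−7.5) · 7.5^9/362880 ≈ 0.1144.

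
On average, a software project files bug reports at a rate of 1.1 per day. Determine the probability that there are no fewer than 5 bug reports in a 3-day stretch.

Over the interval, μ = 1.1 × 3 = 3.3 (a 3-day stretch = 3 days).
P(N ≥ 5) = 1 − P(N ≤ 4) = 1 − Σ_{j=0}^{4} e^(−μ) μ^j/j! ≈ 0.2374.

0.2374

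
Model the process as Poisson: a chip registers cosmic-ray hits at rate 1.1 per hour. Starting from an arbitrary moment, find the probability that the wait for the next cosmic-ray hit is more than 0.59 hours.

0.5226

The wait for the next event is exponential with rate λ = 1.1 per hour.
P(T > 0.59) = e^(−λt) = e^(−1.1 × 0.59) = e^(−0.649) ≈ 0.5226.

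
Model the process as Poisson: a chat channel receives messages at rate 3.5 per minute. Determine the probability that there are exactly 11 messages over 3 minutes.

Over the interval, μ = 3.5 × 3 = 10.5 (3 minutes).
P(N = 11) = e^(−μ) μ^11/11! = e^(−10.5) · 10.5^11/39916800 ≈ 0.1180.

0.1180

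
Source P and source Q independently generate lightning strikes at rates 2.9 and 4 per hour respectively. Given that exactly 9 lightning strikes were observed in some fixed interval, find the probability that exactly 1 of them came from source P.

0.0482

Given the total, each event is independently from source P with probability p = λ_P/(λ_P+λ_Q) = 2.9/6.9 ≈ 0.4203.
So K ~ Binomial(9, 2.9/6.9): P(K = 1) = C(9,1) · (2.9/6.9)^1 · (4/6.9)^8 ≈ 0.0482.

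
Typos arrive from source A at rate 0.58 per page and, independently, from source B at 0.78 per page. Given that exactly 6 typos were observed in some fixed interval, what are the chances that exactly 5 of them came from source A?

Given the total, each event is independently from source A with probability p = λ_A/(λ_A+λ_B) = 0.58/1.36 ≈ 0.4265.
So K ~ Binomial(6, 0.58/1.36): P(K = 5) = C(6,5) · (0.58/1.36)^5 · (0.78/1.36)^1 ≈ 0.0485.

0.0485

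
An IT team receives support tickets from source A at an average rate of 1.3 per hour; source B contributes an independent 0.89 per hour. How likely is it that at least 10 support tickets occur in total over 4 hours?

0.3810

Independent Poisson processes superpose: combined rate λ = 1.3 + 0.89 = 2.19 per hour.
Over the interval, μ = 2.19 × 4 = 8.76 (4 hours).
P(N ≥ 10) = 1 − P(N ≤ 9) ≈ 0.3810.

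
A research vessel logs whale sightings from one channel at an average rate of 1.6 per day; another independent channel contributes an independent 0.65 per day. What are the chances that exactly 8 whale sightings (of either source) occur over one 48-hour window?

0.0463

Independent Poisson processes superpose: combined rate λ = 1.6 + 0.65 = 2.25 per day.
Over the interval, μ = 2.25 × 2 = 4.5 (a 48-hour window = 2 days).
P(N = 8) = e^(−4.5) · 4.5^8/8! ≈ 0.0463.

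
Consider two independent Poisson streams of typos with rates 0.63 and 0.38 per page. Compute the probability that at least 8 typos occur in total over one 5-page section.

Independent Poisson processes superpose: combined rate λ = 0.63 + 0.38 = 1.01 per page.
Over the interval, μ = 1.01 × 5 = 5.05 (a 5-page section = 5 pages).
P(N ≥ 8) = 1 − P(N ≤ 7) ≈ 0.1386.

0.1386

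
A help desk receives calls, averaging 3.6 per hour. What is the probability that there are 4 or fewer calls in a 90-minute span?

0.3733

Over the interval, μ = 3.6 × 1.5 = 5.4 (a 90-minute span = 1.5 hours).
P(N ≤ 4) = Σ_{j=0}^{4} e^(−μ) μ^j/j! ≈ 0.3733.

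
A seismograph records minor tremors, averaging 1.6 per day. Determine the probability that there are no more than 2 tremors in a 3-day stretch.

Over the interval, μ = 1.6 × 3 = 4.8 (a 3-day stretch = 3 days).
P(N ≤ 2) = Σ_{j=0}^{2} e^(−μ) μ^j/j! ≈ 0.1425.

0.1425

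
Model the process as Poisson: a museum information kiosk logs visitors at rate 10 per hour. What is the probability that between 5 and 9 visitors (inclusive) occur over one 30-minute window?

Over the interval, μ = 10 × 0.5 = 5 (a 30-minute window = 0.5 hours).
P(5 ≤ N ≤ 9) = Σ_{j=5}^{9} e^(−5) · 5^j/j! ≈ 0.5277.

0.5277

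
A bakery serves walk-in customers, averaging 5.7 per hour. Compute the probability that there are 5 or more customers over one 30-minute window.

Over the interval, μ = 5.7 × 0.5 = 2.85 (a 30-minute window = 0.5 hours).
P(N ≥ 5) = 1 − P(N ≤ 4) = 1 − Σ_{j=0}^{4} e^(−μ) μ^j/j! ≈ 0.1602.

0.1602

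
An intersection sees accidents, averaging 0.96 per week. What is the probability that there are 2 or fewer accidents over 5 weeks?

Over the interval, μ = 0.96 × 5 = 4.8 (5 weeks).
P(N ≤ 2) = Σ_{j=0}^{2} e^(−μ) μ^j/j! ≈ 0.1425.

0.1425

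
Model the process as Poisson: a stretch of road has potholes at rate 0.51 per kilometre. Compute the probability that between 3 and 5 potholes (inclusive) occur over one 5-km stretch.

0.4235

Over the interval, μ = 0.51 × 5 = 2.55 (a 5-km stretch = 5 kilometres).
P(3 ≤ N ≤ 5) = Σ_{j=3}^{5} e^(−2.55) · 2.55^j/j! ≈ 0.4235.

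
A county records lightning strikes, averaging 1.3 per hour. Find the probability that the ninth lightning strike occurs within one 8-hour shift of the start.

0.7104

Over the interval, μ = 1.3 × 8 = 10.4 (an 8-hour shift = 8 hours).
The ninth arrival falls in the interval iff at least 9 events occur there: P(S_9 ≤ t) = P(N ≥ 9) = 1 − P(N ≤ 8) ≈ 0.7104.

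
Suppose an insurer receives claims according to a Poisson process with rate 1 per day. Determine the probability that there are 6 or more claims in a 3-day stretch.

Over the interval, μ = 1 × 3 = 3 (a 3-day stretch = 3 days).
P(N ≥ 6) = 1 − P(N ≤ 5) = 1 − Σ_{j=0}^{5} e^(−μ) μ^j/j! ≈ 0.0839.

0.0839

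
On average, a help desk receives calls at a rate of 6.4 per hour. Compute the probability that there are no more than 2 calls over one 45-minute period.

Over the interval, μ = 6.4 × 0.75 = 4.8 (a 45-minute period = 0.75 hours).
P(N ≤ 2) = Σ_{j=0}^{2} e^(−μ) μ^j/j! ≈ 0.1425.

0.1425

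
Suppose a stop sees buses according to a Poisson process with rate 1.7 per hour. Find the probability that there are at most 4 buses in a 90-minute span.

Over the interval, μ = 1.7 × 1.5 = 2.55 (a 90-minute span = 1.5 hours).
P(N ≤ 4) = Σ_{j=0}^{4} e^(−μ) μ^j/j! ≈ 0.8844.

0.8844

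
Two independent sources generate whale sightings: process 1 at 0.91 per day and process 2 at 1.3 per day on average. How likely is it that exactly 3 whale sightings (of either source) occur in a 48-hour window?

Independent Poisson processes superpose: combined rate λ = 0.91 + 1.3 = 2.21 per day.
Over the interval, μ = 2.21 × 2 = 4.42 (a 48-hour window = 2 days).
P(N = 3) = e^(−4.42) · 4.42^3/3! ≈ 0.1732.

0.1732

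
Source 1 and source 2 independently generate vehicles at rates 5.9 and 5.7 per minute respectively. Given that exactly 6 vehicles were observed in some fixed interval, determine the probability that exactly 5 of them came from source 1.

0.1004

Given the total, each event is independently from source 1 with probability p = λ_1/(λ_1+λ_2) = 5.9/11.6 ≈ 0.5086.
So K ~ Binomial(6, 5.9/11.6): P(K = 5) = C(6,5) · (5.9/11.6)^5 · (5.7/11.6)^1 ≈ 0.1004.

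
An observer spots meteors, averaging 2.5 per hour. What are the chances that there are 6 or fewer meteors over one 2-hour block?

Over the interval, μ = 2.5 × 2 = 5 (a 2-hour block = 2 hours).
P(N ≤ 6) = Σ_{j=0}^{6} e^(−μ) μ^j/j! ≈ 0.7622.

0.7622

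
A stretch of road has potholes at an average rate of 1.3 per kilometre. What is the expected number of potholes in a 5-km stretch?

E[N] = λt = 1.3 × 5 = 6.5 (a 5-km stretch = 5 kilometres).

6.5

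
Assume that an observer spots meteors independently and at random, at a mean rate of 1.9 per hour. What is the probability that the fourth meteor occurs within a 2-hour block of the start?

0.5265

Over the interval, μ = 1.9 × 2 = 3.8 (a 2-hour block = 2 hours).
The fourth arrival falls in the interval iff at least 4 events occur there: P(S_4 ≤ t) = P(N ≥ 4) = 1 − P(N ≤ 3) ≈ 0.5265.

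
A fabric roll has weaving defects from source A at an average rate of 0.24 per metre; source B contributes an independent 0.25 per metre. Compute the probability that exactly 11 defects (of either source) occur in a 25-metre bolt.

0.1117

Independent Poisson processes superpose: combined rate λ = 0.24 + 0.25 = 0.49 per metre.
Over the interval, μ = 0.49 × 25 = 12.25 (a 25-metre bolt = 25 metres).
P(N = 11) = e^(−12.25) · 12.25^11/11! ≈ 0.1117.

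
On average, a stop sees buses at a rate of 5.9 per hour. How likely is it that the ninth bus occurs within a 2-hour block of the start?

Over the interval, μ = 5.9 × 2 = 11.8 (a 2-hour block = 2 hours).
The ninth arrival falls in the interval iff at least 9 events occur there: P(S_9 ≤ t) = P(N ≥ 9) = 1 − P(N ≤ 8) ≈ 0.8314.

0.8314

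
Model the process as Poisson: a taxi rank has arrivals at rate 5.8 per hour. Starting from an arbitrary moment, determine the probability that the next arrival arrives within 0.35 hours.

0.8687

Inter-arrival times are exponential with rate λ = 5.8 per hour.
P(T ≤ 0.35) = 1 − e^(−λt) = 1 − e^(−5.8 × 0.35) = 1 − e^(−2.03) ≈ 0.8687.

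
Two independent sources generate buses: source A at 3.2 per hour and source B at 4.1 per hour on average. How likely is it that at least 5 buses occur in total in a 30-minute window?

0.3031

Independent Poisson processes superpose: combined rate λ = 3.2 + 4.1 = 7.3 per hour.
Over the interval, μ = 7.3 × 0.5 = 3.65 (a 30-minute window = 0.5 hours).
P(N ≥ 5) = 1 − P(N ≤ 4) ≈ 0.3031.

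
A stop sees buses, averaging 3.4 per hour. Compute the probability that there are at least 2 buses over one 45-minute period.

Over the interval, μ = 3.4 × 0.75 = 2.55 (a 45-minute period = 0.75 hours).
P(N ≥ 2) = 1 − P(N ≤ 1) = 1 − Σ_{j=0}^{1} e^(−μ) μ^j/j! ≈ 0.7228.

0.7228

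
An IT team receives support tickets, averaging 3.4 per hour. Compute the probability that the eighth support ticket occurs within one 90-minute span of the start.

0.1440

Over the interval, μ = 3.4 × 1.5 = 5.1 (a 90-minute span = 1.5 hours).
The eighth arrival falls in the interval iff at least 8 events occur there: P(S_8 ≤ t) = P(N ≥ 8) = 1 − P(N ≤ 7) ≈ 0.1440.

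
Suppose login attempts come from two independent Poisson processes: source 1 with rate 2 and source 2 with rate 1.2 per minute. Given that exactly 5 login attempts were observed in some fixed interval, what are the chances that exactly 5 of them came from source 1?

Given the total, each event is independently from source 1 with probability p = λ_1/(λ_1+λ_2) = 2/3.2 = 0.6250.
So K ~ Binomial(5, 2/3.2): P(K = 5) = C(5,5) · (2/3.2)^5 · (1.2/3.2)^0 ≈ 0.0954.

0.0954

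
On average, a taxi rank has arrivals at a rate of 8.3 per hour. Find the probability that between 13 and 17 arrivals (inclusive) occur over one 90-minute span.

0.3935

Over the interval, μ = 8.3 × 1.5 = 12.45 (a 90-minute span = 1.5 hours).
P(13 ≤ N ≤ 17) = Σ_{j=13}^{17} e^(−12.45) · 12.45^j/j! ≈ 0.3935.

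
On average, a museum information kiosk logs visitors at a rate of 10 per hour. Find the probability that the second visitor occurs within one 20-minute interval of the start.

Over the interval, μ = 10 × 1/3 ≈ 3.33333 (a 20-minute interval = 1/3 hours).
The second arrival falls in the interval iff at least 2 events occur there: P(S_2 ≤ t) = P(N ≥ 2) = 1 − P(N ≤ 1) ≈ 0.8454.

0.8454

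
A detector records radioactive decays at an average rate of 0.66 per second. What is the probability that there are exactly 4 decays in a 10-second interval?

Over the interval, μ = 0.66 × 10 = 6.6 (a 10-second interval = 10 seconds).
P(N = 4) = e^(−μ) μ^4/4! = e^(−6.6) · 6.6^4/24 ≈ 0.1076.

0.1076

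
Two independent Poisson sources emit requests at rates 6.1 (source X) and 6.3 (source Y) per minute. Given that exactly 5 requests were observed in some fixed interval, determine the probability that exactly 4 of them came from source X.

Given the total, each event is independently from source X with probability p = λ_X/(λ_X+λ_Y) = 6.1/12.4 ≈ 0.4919.
So K ~ Binomial(5, 6.1/12.4): P(K = 4) = C(5,4) · (6.1/12.4)^4 · (6.3/12.4)^1 ≈ 0.1488.

0.1488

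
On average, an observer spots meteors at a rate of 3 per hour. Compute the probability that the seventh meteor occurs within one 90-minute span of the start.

Over the interval, μ = 3 × 1.5 = 4.5 (a 90-minute span = 1.5 hours).
The seventh arrival falls in the interval iff at least 7 events occur there: P(S_7 ≤ t) = P(N ≥ 7) = 1 − P(N ≤ 6) ≈ 0.1689.

0.1689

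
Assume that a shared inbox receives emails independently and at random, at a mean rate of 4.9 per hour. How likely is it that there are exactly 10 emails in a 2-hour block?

0.1249

Over the interval, μ = 4.9 × 2 = 9.8 (a 2-hour block = 2 hours).
P(N = 10) = e^(−μ) μ^10/10! = e^(−9.8) · 9.8^10/3628800 ≈ 0.1249.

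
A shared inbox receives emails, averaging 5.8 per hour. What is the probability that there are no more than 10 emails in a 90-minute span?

Over the interval, μ = 5.8 × 1.5 = 8.7 (a 90-minute span = 1.5 hours).
P(N ≤ 10) = Σ_{j=0}^{10} e^(−μ) μ^j/j! ≈ 0.7409.

0.7409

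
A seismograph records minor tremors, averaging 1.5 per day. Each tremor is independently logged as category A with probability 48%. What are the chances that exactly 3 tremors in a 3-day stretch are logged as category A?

Thinning: the tremors that are logged as category A themselves form a Poisson process with rate 0.48 × 1.5 = 0.72 per day.
Over the interval, μ = 0.72 × 3 = 2.16 (a 3-day stretch = 3 days).
P(N = 3) = e^(−2.16) · 2.16^3/3! ≈ 0.1937.

0.1937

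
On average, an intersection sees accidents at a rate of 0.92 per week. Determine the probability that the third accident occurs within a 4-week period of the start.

0.7112

Over the interval, μ = 0.92 × 4 = 3.68 (a 4-week period = 4 weeks).
The third arrival falls in the interval iff at least 3 events occur there: P(S_3 ≤ t) = P(N ≥ 3) = 1 − P(N ≤ 2) ≈ 0.7112.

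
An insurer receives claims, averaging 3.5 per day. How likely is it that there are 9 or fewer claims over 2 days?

0.8305

Over the interval, μ = 3.5 × 2 = 7 (2 days).
P(N ≤ 9) = Σ_{j=0}^{9} e^(−μ) μ^j/j! ≈ 0.8305.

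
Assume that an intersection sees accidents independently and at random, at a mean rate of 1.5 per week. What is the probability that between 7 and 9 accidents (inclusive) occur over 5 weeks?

Over the interval, μ = 1.5 × 5 = 7.5 (5 weeks).
P(7 ≤ N ≤ 9) = Σ_{j=7}^{9} e^(−7.5) · 7.5^j/j! ≈ 0.3983.

0.3983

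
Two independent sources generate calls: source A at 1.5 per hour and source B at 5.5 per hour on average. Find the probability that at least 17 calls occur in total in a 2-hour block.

0.2441

Independent Poisson processes superpose: combined rate λ = 1.5 + 5.5 = 7 per hour.
Over the interval, μ = 7 × 2 = 14 (a 2-hour block = 2 hours).
P(N ≥ 17) = 1 − P(N ≤ 16) ≈ 0.2441.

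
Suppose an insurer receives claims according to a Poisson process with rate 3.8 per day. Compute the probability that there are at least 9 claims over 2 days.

Over the interval, μ = 3.8 × 2 = 7.6 (2 days).
P(N ≥ 9) = 1 − P(N ≤ 8) = 1 − Σ_{j=0}^{8} e^(−μ) μ^j/j! ≈ 0.3518.

0.3518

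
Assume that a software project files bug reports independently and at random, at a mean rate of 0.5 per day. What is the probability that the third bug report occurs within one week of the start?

0.6792

Over the interval, μ = 0.5 × 7 = 3.5 (a week = 7 days).
The third arrival falls in the interval iff at least 3 events occur there: P(S_3 ≤ t) = P(N ≥ 3) = 1 − P(N ≤ 2) ≈ 0.6792.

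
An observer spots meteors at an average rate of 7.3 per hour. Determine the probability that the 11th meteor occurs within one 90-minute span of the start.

0.5341

Over the interval, μ = 7.3 × 1.5 = 10.95 (a 90-minute span = 1.5 hours).
The 11th arrival falls in the interval iff at least 11 events occur there: P(S_11 ≤ t) = P(N ≥ 11) = 1 − P(N ≤ 10) ≈ 0.5341.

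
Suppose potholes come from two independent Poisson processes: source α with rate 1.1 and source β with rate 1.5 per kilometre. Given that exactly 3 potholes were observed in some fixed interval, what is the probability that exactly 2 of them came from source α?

0.3098

Given the total, each event is independently from source α with probability p = λ_α/(λ_α+λ_β) = 1.1/2.6 ≈ 0.4231.
So K ~ Binomial(3, 1.1/2.6): P(K = 2) = C(3,2) · (1.1/2.6)^2 · (1.5/2.6)^1 ≈ 0.3098.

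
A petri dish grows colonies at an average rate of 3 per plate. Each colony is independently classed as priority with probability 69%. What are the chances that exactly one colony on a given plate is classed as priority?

0.2612

Thinning: the colonies that are classed as priority themselves form a Poisson process with rate 0.69 × 3 = 2.07 per plate.
So μ = 2.07.
P(N = 1) = e^(−2.07) · 2.07^1/1! ≈ 0.2612.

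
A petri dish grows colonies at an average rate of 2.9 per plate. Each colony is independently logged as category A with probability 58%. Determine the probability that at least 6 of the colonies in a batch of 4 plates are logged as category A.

Thinning: the colonies that are logged as category A themselves form a Poisson process with rate 0.58 × 2.9 = 1.682 per plate.
Over the interval, μ = 1.682 × 4 = 6.728 (a batch of 4 plates = 4 plates).
P(N ≥ 6) = 1 − P(N ≤ 5) ≈ 0.6632.

0.6632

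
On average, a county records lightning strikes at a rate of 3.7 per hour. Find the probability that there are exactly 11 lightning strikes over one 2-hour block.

0.0558

Over the interval, μ = 3.7 × 2 = 7.4 (a 2-hour block = 2 hours).
P(N = 11) = e^(−μ) μ^11/11! = e^(−7.4) · 7.4^11/39916800 ≈ 0.0558.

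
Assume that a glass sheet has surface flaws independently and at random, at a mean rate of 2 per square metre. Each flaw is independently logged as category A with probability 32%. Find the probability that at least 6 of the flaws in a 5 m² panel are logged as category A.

Thinning: the flaws that are logged as category A themselves form a Poisson process with rate 0.32 × 2 = 0.64 per square metre.
Over the interval, μ = 0.64 × 5 = 3.2 (a 5 m² panel = 5 square metres).
P(N ≥ 6) = 1 − P(N ≤ 5) ≈ 0.1054.

0.1054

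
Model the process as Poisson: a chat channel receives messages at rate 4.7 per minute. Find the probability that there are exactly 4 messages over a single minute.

0.1849

With mean μ = 4.7 per minute,
P(N = 4) = e^(−μ) μ^4/4! = e^(−4.7) · 4.7^4/24 ≈ 0.1849.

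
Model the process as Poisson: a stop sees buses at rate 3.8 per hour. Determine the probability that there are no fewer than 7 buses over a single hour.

0.0909

With mean μ = 3.8 per hour,
P(N ≥ 7) = 1 − P(N ≤ 6) = 1 − Σ_{j=0}^{6} e^(−μ) μ^j/j! ≈ 0.0909.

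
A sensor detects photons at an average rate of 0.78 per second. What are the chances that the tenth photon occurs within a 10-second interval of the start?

Over the interval, μ = 0.78 × 10 = 7.8 (a 10-second interval = 10 seconds).
The tenth arrival falls in the interval iff at least 10 events occur there: P(S_10 ≤ t) = P(N ≥ 10) = 1 − P(N ≤ 9) ≈ 0.2589.

0.2589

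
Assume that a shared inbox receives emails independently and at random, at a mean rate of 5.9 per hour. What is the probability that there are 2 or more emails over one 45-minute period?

Over the interval, μ = 5.9 × 0.75 = 4.425 (a 45-minute period = 0.75 hours).
P(N ≥ 2) = 1 − P(N ≤ 1) = 1 − Σ_{j=0}^{1} e^(−μ) μ^j/j! ≈ 0.9350.

0.9350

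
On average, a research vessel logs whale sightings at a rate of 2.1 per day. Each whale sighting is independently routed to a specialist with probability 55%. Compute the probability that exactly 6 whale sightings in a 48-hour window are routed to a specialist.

0.0209

Thinning: the whale sightings that are routed to a specialist themselves form a Poisson process with rate 0.55 × 2.1 = 1.155 per day.
Over the interval, μ = 1.155 × 2 = 2.31 (a 48-hour window = 2 days).
P(N = 6) = e^(−2.31) · 2.31^6/6! ≈ 0.0209.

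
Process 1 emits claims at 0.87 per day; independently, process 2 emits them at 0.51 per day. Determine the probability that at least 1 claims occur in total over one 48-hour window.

Independent Poisson processes superpose: combined rate λ = 0.87 + 0.51 = 1.38 per day.
Over the interval, μ = 1.38 × 2 = 2.76 (a 48-hour window = 2 days).
P(N ≥ 1) = 1 − P(N ≤ 0) ≈ 0.9367.

0.9367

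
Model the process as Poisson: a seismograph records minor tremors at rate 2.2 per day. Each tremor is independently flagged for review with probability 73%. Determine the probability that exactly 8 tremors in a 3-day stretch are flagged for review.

0.0582

Thinning: the tremors that are flagged for review themselves form a Poisson process with rate 0.73 × 2.2 = 1.606 per day.
Over the interval, μ = 1.606 × 3 = 4.818 (a 3-day stretch = 3 days).
P(N = 8) = e^(−4.818) · 4.818^8/8! ≈ 0.0582.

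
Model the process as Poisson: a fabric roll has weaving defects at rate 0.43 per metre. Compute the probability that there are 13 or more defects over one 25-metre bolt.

0.2843

Over the interval, μ = 0.43 × 25 = 10.75 (a 25-metre bolt = 25 metres).
P(N ≥ 13) = 1 − P(N ≤ 12) = 1 − Σ_{j=0}^{12} e^(−μ) μ^j/j! ≈ 0.2843.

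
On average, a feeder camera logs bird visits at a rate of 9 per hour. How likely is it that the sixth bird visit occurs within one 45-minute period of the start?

0.6662

Over the interval, μ = 9 × 0.75 = 6.75 (a 45-minute period = 0.75 hours).
The sixth arrival falls in the interval iff at least 6 events occur there: P(S_6 ≤ t) = P(N ≥ 6) = 1 − P(N ≤ 5) ≈ 0.6662.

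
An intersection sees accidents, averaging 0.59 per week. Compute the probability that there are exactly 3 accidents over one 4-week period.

Over the interval, μ = 0.59 × 4 = 2.36 (a 4-week period = 4 weeks).
P(N = 3) = e^(−μ) μ^3/3! = e^(−2.36) · 2.36^3/6 ≈ 0.2068.

0.2068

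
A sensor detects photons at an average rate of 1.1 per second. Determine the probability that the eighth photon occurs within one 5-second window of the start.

0.1905

Over the interval, μ = 1.1 × 5 = 5.5 (a 5-second window = 5 seconds).
The eighth arrival falls in the interval iff at least 8 events occur there: P(S_8 ≤ t) = P(N ≥ 8) = 1 − P(N ≤ 7) ≈ 0.1905.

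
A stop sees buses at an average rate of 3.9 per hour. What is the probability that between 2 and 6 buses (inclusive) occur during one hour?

0.8003

With mean μ = 3.9 per hour,
P(2 ≤ N ≤ 6) = Σ_{j=2}^{6} e^(−3.9) · 3.9^j/j! ≈ 0.8003.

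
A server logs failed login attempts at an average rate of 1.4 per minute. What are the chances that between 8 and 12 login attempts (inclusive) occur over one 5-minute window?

0.3743

Over the interval, μ = 1.4 × 5 = 7 (a 5-minute window = 5 minutes).
P(8 ≤ N ≤ 12) = Σ_{j=8}^{12} e^(−7) · 7^j/j! ≈ 0.3743.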